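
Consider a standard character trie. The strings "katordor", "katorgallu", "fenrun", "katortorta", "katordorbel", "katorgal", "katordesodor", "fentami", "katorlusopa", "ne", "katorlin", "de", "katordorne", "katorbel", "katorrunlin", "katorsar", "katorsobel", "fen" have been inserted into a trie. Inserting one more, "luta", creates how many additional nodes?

No existing word starts with "l", so every character of "luta" needs a new node.
4 − 0 = 4 new nodes.

4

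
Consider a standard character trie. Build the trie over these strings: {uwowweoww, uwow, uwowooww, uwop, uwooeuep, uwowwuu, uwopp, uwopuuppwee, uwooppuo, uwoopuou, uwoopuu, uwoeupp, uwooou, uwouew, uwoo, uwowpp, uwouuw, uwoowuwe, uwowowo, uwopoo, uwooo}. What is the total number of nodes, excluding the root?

58

Insert word by word; a character creates a node only if that edge doesn't already exist:
  "uwowweoww" → 9 new (u, w, o, w, w, e, o, w, w)
  "uwow" → prefix "uwow" already present; 0 new (none)
  "uwowooww" → prefix "uwow" already present; 4 new (o, o, w, w)
  "uwop" → prefix "uwo" already present; 1 new (p)
  "uwooeuep" → prefix "uwo" already present; 5 new (o, e, u, e, p)
  "uwowwuu" → prefix "uwoww" already present; 2 new (u, u)
  "uwopp" → prefix "uwop" already present; 1 new (p)
  "uwopuuppwee" → prefix "uwop" already present; 7 new (u, u, p, p, w, e, e)
  "uwooppuo" → prefix "uwoo" already present; 4 new (p, p, u, o)
  "uwoopuou" → prefix "uwoop" already present; 3 new (u, o, u)
  "uwoopuu" → prefix "uwoopu" already present; 1 new (u)
  "uwoeupp" → prefix "uwo" already present; 4 new (e, u, p, p)
  "uwooou" → prefix "uwoo" already present; 2 new (o, u)
  "uwouew" → prefix "uwo" already present; 3 new (u, e, w)
  "uwoo" → prefix "uwoo" already present; 0 new (none)
  "uwowpp" → prefix "uwow" already present; 2 new (p, p)
  "uwouuw" → prefix "uwou" already present; 2 new (u, w)
  "uwoowuwe" → prefix "uwoo" already present; 4 new (w, u, w, e)
  "uwowowo" → prefix "uwowo" already present; 2 new (w, o)
  "uwopoo" → prefix "uwop" already present; 2 new (o, o)
  "uwooo" → prefix "uwooo" already present; 0 new (none)
Total nodes = 9 + 0 + 4 + 1 + 5 + 2 + 1 + 7 + 4 + 3 + 1 + 4 + 2 + 3 + 0 + 2 + 2 + 4 + 2 + 2 + 0 = 58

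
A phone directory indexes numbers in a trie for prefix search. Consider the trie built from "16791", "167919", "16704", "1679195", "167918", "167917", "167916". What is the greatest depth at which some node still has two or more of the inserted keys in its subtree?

6

Equivalently: take the maximum, over all pairs, of their longest common prefix length.
e.g. "167919" and "1679195" share the prefix "167919" of length 6; no pair shares a longer one.
Longest shared-prefix length: 6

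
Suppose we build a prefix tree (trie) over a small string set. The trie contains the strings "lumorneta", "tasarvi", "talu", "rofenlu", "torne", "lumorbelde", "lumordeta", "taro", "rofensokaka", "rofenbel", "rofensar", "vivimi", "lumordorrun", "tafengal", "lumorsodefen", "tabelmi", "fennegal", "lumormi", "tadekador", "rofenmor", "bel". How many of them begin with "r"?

5

Traverse to the node for "r", then collect every word in that subtree.
Matches: "rofenbel", "rofenlu", "rofenmor", "rofensar", "rofensokaka"
Count: 5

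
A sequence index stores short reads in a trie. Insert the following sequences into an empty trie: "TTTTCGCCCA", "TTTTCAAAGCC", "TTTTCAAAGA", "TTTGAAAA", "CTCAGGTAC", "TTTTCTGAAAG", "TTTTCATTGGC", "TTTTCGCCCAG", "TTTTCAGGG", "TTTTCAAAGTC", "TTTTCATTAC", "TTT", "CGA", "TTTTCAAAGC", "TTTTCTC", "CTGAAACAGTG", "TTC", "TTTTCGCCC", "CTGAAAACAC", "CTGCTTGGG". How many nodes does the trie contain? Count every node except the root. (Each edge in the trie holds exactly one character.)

For each word, the new-node count is its length minus the longest prefix already in the trie:
  "TTTTCGCCCA" → 10 new (T, T, T, T, C, G, C, C, C, A)
  "TTTTCAAAGCC" → prefix "TTTTC" already present; 6 new (A, A, A, G, C, C)
  "TTTTCAAAGA" → prefix "TTTTCAAAG" already present; 1 new (A)
  "TTTGAAAA" → prefix "TTT" already present; 5 new (G, A, A, A, A)
  "CTCAGGTAC" → 9 new (C, T, C, A, G, G, T, A, C)
  "TTTTCTGAAAG" → prefix "TTTTC" already present; 6 new (T, G, A, A, A, G)
  "TTTTCATTGGC" → prefix "TTTTCA" already present; 5 new (T, T, G, G, C)
  "TTTTCGCCCAG" → prefix "TTTTCGCCCA" already present; 1 new (G)
  "TTTTCAGGG" → prefix "TTTTCA" already present; 3 new (G, G, G)
  "TTTTCAAAGTC" → prefix "TTTTCAAAG" already present; 2 new (T, C)
  "TTTTCATTAC" → prefix "TTTTCATT" already present; 2 new (A, C)
  "TTT" → prefix "TTT" already present; 0 new (none)
  "CGA" → prefix "C" already present; 2 new (G, A)
  "TTTTCAAAGC" → prefix "TTTTCAAAGC" already present; 0 new (none)
  "TTTTCTC" → prefix "TTTTCT" already present; 1 new (C)
  "CTGAAACAGTG" → prefix "CT" already present; 9 new (G, A, A, A, C, A, G, T, G)
  "TTC" → prefix "TT" already present; 1 new (C)
  "TTTTCGCCC" → prefix "TTTTCGCCC" already present; 0 new (none)
  "CTGAAAACAC" → prefix "CTGAAA" already present; 4 new (A, C, A, C)
  "CTGCTTGGG" → prefix "CTG" already present; 6 new (C, T, T, G, G, G)
Total nodes = 10 + 6 + 1 + 5 + 9 + 6 + 5 + 1 + 3 + 2 + 2 + 0 + 2 + 0 + 1 + 9 + 1 + 0 + 4 + 6 = 73

73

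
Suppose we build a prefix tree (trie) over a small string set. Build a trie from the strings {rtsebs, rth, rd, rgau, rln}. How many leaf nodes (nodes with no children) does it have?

A leaf is a node with no children — equivalently, the end of a word that is not a proper prefix of any other stored word.
Those words: "rd", "rgau", "rln", "rth", "rtsebs"
Leaf count: 5

5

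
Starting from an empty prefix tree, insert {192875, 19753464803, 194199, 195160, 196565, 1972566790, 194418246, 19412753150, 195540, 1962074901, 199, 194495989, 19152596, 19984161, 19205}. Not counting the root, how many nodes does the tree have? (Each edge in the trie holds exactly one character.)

Insert word by word; a character creates a node only if that edge doesn't already exist:
  "192875" → 6 new (1, 9, 2, 8, 7, 5)
  "19753464803" → prefix "19" already present; 9 new (7, 5, 3, 4, 6, 4, 8, 0, 3)
  "194199" → prefix "19" already present; 4 new (4, 1, 9, 9)
  "195160" → prefix "19" already present; 4 new (5, 1, 6, 0)
  "196565" → prefix "19" already present; 4 new (6, 5, 6, 5)
  "1972566790" → prefix "197" already present; 7 new (2, 5, 6, 6, 7, 9, 0)
  "194418246" → prefix "194" already present; 6 new (4, 1, 8, 2, 4, 6)
  "19412753150" → prefix "1941" already present; 7 new (2, 7, 5, 3, 1, 5, 0)
  "195540" → prefix "195" already present; 3 new (5, 4, 0)
  "1962074901" → prefix "196" already present; 7 new (2, 0, 7, 4, 9, 0, 1)
  "199" → prefix "19" already present; 1 new (9)
  "194495989" → prefix "1944" already present; 5 new (9, 5, 9, 8, 9)
  "19152596" → prefix "19" already present; 6 new (1, 5, 2, 5, 9, 6)
  "19984161" → prefix "199" already present; 5 new (8, 4, 1, 6, 1)
  "19205" → prefix "192" already present; 2 new (0, 5)
Total nodes = 6 + 9 + 4 + 4 + 4 + 7 + 6 + 7 + 3 + 7 + 1 + 5 + 6 + 5 + 2 = 76

76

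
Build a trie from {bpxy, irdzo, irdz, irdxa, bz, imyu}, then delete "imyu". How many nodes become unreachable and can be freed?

A node on "imyu"'s path can go only if nothing else ends at it or branches off below it.
The suffix "myu" (3 nodes) is used only by "imyu"; the node for "i" still has the child "r", so pruning stops there.
Nodes removed: 3

3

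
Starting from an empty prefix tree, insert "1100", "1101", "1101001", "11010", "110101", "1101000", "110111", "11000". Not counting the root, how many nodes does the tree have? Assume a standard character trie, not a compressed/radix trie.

Count nodes per top-level branch (shared prefixes stored once):
  '1'-branch (1100, 11000, 1101, 11010, 1101000, 1101001, 110101, 110111): 13 nodes
Sum: 13

13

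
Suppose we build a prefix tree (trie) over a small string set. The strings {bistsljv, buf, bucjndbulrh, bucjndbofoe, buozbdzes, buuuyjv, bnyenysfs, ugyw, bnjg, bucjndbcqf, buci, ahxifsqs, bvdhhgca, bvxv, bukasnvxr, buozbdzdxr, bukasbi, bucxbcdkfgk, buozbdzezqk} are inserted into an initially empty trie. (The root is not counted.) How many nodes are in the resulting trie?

Trace insertions, counting only characters that open a new branch:
  "bistsljv" → 8 new (b, i, s, t, s, l, j, v)
  "buf" → prefix "b" already present; 2 new (u, f)
  "bucjndbulrh" → prefix "bu" already present; 9 new (c, j, n, d, b, u, l, r, h)
  "bucjndbofoe" → prefix "bucjndb" already present; 4 new (o, f, o, e)
  "buozbdzes" → prefix "bu" already present; 7 new (o, z, b, d, z, e, s)
  "buuuyjv" → prefix "bu" already present; 5 new (u, u, y, j, v)
  "bnyenysfs" → prefix "b" already present; 8 new (n, y, e, n, y, s, f, s)
  "ugyw" → 4 new (u, g, y, w)
  "bnjg" → prefix "bn" already present; 2 new (j, g)
  "bucjndbcqf" → prefix "bucjndb" already present; 3 new (c, q, f)
  "buci" → prefix "buc" already present; 1 new (i)
  "ahxifsqs" → 8 new (a, h, x, i, f, s, q, s)
  "bvdhhgca" → prefix "b" already present; 7 new (v, d, h, h, g, c, a)
  "bvxv" → prefix "bv" already present; 2 new (x, v)
  "bukasnvxr" → prefix "bu" already present; 7 new (k, a, s, n, v, x, r)
  "buozbdzdxr" → prefix "buozbdz" already present; 3 new (d, x, r)
  "bukasbi" → prefix "bukas" already present; 2 new (b, i)
  "bucxbcdkfgk" → prefix "buc" already present; 8 new (x, b, c, d, k, f, g, k)
  "buozbdzezqk" → prefix "buozbdze" already present; 3 new (z, q, k)
Total nodes = 8 + 2 + 9 + 4 + 7 + 5 + 8 + 4 + 2 + 3 + 1 + 8 + 7 + 2 + 7 + 3 + 2 + 8 + 3 = 93

93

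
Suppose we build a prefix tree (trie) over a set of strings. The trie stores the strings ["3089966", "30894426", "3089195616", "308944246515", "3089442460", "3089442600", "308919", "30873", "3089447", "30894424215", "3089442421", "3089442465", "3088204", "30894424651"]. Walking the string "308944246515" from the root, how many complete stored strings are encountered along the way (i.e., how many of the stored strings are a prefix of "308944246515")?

3

Traverse "308944246515" character by character; count nodes along the way that are marked as word ends.
Prefixes of the query that are stored words: "3089442465", "30894424651", "308944246515"
Count: 3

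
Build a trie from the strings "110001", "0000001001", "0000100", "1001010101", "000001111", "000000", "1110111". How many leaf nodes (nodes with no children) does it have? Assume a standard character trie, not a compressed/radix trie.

6

A leaf is a node with no children — equivalently, the end of a word that is not a proper prefix of any other stored word.
Those words: "0000001001", "000001111", "0000100", "1001010101", "110001", "1110111"
Leaf count: 6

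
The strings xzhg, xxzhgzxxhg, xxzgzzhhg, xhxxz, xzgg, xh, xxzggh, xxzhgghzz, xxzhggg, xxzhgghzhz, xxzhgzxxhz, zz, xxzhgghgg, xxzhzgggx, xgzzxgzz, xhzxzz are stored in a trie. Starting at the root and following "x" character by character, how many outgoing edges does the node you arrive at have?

4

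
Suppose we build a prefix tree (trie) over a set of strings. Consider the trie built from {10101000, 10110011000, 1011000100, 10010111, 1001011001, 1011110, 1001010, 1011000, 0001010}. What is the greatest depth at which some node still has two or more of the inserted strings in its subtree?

Look for the deepest trie node that still has at least two words in its subtree.
"1001011001" and "10010111" agree on "1001011" (7 characters) before diverging; nothing deeper is shared.
Longest shared-prefix length: 7

7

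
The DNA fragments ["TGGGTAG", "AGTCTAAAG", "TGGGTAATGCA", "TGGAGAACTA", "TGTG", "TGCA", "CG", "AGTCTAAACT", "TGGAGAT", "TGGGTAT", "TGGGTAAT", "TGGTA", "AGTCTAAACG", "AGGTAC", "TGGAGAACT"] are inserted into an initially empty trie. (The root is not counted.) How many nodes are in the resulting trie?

45

Count nodes per top-level branch (shared prefixes stored once):
  'A'-branch (AGGTAC, AGTCTAAACG, AGTCTAAACT, AGTCTAAAG): 16 nodes
  'C'-branch (CG): 2 nodes
  'T'-branch (TGCA, TGGAGAACT, TGGAGAACTA, TGGAGAT, TGGGTAAT, TGGGTAATGCA, TGGGTAG, TGGGTAT, TGGTA, TGTG): 27 nodes
Sum: 45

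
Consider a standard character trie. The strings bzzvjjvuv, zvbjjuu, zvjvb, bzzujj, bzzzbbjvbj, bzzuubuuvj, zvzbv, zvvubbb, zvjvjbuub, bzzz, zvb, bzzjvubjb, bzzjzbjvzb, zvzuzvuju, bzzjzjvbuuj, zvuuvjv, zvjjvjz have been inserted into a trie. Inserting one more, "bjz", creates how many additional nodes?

The longest prefix of "bjz" already in the trie is "b" (length 1).
So 3 − 1 = 2 new nodes.

2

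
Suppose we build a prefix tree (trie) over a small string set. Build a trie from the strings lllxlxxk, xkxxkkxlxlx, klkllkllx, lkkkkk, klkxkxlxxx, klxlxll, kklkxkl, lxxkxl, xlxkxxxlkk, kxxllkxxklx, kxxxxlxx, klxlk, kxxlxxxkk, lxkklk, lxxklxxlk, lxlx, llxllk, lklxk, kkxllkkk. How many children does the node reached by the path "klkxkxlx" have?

Walk "klkxkxlx" from the root, arriving at one node.
Characters that immediately follow "klkxkxlx" among the stored strings: {x}.
That node has 1 child edge.

1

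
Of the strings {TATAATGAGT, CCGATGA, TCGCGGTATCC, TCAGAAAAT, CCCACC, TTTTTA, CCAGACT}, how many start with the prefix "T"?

Traverse to the node for "T", then collect every word in that subtree.
Matches: "TATAATGAGT", "TCAGAAAAT", "TCGCGGTATCC", "TTTTTA"
Count: 4

4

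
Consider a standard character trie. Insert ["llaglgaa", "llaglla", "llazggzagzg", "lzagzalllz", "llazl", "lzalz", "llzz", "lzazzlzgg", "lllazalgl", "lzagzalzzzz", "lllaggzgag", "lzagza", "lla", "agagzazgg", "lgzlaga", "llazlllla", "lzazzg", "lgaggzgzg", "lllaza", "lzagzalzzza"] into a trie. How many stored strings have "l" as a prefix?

19

Filter for entries beginning with "l":
Matches: "lgaggzgzg", "lgzlaga", "lla", "llaglgaa", "llaglla", "llazggzagzg", "llazl", "llazlllla", "lllaggzgag", "lllaza", "lllazalgl", "llzz", "lzagza", "lzagzalllz", "lzagzalzzza", "lzagzalzzzz", "lzalz", "lzazzg", "lzazzlzgg"
Count: 19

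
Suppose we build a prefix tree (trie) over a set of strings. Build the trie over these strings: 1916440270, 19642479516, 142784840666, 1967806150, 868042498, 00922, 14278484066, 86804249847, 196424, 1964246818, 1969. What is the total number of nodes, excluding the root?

Insert word by word; a character creates a node only if that edge doesn't already exist:
  "1916440270" → 10 new (1, 9, 1, 6, 4, 4, 0, 2, 7, 0)
  "19642479516" → prefix "19" already present; 9 new (6, 4, 2, 4, 7, 9, 5, 1, 6)
  "142784840666" → prefix "1" already present; 11 new (4, 2, 7, 8, 4, 8, 4, 0, 6, 6, 6)
  "1967806150" → prefix "196" already present; 7 new (7, 8, 0, 6, 1, 5, 0)
  "868042498" → 9 new (8, 6, 8, 0, 4, 2, 4, 9, 8)
  "00922" → 5 new (0, 0, 9, 2, 2)
  "14278484066" → prefix "14278484066" already present; 0 new (none)
  "86804249847" → prefix "868042498" already present; 2 new (4, 7)
  "196424" → prefix "196424" already present; 0 new (none)
  "1964246818" → prefix "196424" already present; 4 new (6, 8, 1, 8)
  "1969" → prefix "196" already present; 1 new (9)
Total nodes = 10 + 9 + 11 + 7 + 9 + 5 + 0 + 2 + 0 + 4 + 1 = 58

58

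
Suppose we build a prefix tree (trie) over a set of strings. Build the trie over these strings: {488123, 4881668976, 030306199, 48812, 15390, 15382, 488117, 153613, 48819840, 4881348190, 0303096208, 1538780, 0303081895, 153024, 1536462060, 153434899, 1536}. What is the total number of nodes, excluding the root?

71

For each word, the new-node count is its length minus the longest prefix already in the trie:
  "488123" → 6 new (4, 8, 8, 1, 2, 3)
  "4881668976" → prefix "4881" already present; 6 new (6, 6, 8, 9, 7, 6)
  "030306199" → 9 new (0, 3, 0, 3, 0, 6, 1, 9, 9)
  "48812" → prefix "48812" already present; 0 new (none)
  "15390" → 5 new (1, 5, 3, 9, 0)
  "15382" → prefix "153" already present; 2 new (8, 2)
  "488117" → prefix "4881" already present; 2 new (1, 7)
  "153613" → prefix "153" already present; 3 new (6, 1, 3)
  "48819840" → prefix "4881" already present; 4 new (9, 8, 4, 0)
  "4881348190" → prefix "4881" already present; 6 new (3, 4, 8, 1, 9, 0)
  "0303096208" → prefix "03030" already present; 5 new (9, 6, 2, 0, 8)
  "1538780" → prefix "1538" already present; 3 new (7, 8, 0)
  "0303081895" → prefix "03030" already present; 5 new (8, 1, 8, 9, 5)
  "153024" → prefix "153" already present; 3 new (0, 2, 4)
  "1536462060" → prefix "1536" already present; 6 new (4, 6, 2, 0, 6, 0)
  "153434899" → prefix "153" already present; 6 new (4, 3, 4, 8, 9, 9)
  "1536" → prefix "1536" already present; 0 new (none)
Total nodes = 6 + 6 + 9 + 0 + 5 + 2 + 2 + 3 + 4 + 6 + 5 + 3 + 5 + 3 + 6 + 6 + 0 = 71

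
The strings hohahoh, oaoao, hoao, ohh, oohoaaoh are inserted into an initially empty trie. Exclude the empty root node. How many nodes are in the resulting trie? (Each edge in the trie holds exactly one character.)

23

Trie structure (* marks end of a word):
(root)
├─ h
│  └─ o
│     ├─ a
│     │  └─ o *
│     └─ h
│        └─ a
│           └─ h
│              └─ o
│                 └─ h *
└─ o
   ├─ a
   │  └─ o
   │     └─ a
   │        └─ o *
   ├─ h
   │  └─ h *
   └─ o
      └─ h
         └─ o
            └─ a
               └─ a
                  └─ o
                     └─ h *
Counting every labelled node above: 23.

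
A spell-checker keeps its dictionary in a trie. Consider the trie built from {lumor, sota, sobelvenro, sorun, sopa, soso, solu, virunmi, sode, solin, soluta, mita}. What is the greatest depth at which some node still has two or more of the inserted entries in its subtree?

4

Equivalently: take the maximum, over all pairs, of their longest common prefix length.
"solu" and "soluta" agree on "solu" (4 characters) before diverging; nothing deeper is shared.
Longest shared-prefix length: 4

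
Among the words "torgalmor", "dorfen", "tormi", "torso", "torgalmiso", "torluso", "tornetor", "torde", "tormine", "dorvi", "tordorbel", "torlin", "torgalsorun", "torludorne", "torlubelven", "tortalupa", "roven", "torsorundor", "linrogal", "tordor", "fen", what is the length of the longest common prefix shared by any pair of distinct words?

7

Look for the deepest trie node that still has at least two words in its subtree.
e.g. "torgalmiso" and "torgalmor" share the prefix "torgalm" of length 7; no pair shares a longer one.
Longest shared-prefix length: 7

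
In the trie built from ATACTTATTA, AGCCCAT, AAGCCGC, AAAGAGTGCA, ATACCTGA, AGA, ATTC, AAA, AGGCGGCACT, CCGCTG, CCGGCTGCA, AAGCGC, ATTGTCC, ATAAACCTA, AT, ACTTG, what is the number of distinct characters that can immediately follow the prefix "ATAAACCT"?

The children of the "ATAAACCT" node are the distinct next characters among strings starting with "ATAAACCT".
Characters that immediately follow "ATAAACCT" among the stored strings: {A}.
That node has 1 child edge.

1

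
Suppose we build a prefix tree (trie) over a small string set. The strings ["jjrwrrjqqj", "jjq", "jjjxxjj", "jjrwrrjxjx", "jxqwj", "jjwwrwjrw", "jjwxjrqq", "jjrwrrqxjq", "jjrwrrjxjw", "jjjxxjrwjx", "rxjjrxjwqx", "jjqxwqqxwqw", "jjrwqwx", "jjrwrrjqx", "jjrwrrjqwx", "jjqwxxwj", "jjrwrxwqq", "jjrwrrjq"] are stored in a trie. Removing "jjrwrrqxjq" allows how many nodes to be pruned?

Walk "jjrwrrqxjq" from the leaf back toward the root, removing each node that no remaining word uses.
The suffix "qxjq" (4 nodes) is used only by "jjrwrrqxjq"; the node for "jjrwrr" still has the child "j", so pruning stops there.
Nodes removed: 4

4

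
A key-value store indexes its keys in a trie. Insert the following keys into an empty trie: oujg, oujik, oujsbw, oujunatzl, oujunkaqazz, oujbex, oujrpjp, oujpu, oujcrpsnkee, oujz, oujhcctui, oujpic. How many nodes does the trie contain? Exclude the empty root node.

Count nodes per top-level branch (shared prefixes stored once):
  'o'-branch (oujbex, oujcrpsnkee, oujg, oujhcctui, oujik, oujpic, oujpu, oujrpjp, oujsbw, oujunatzl, oujunkaqazz, oujz): 47 nodes
Sum: 47

47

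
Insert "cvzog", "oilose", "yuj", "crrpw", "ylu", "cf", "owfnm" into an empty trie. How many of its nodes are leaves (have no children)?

A leaf is a node with no children — equivalently, the end of a word that is not a proper prefix of any other stored word.
Those words: "cf", "crrpw", "cvzog", "oilose", "owfnm", "ylu", "yuj"
Leaf count: 7

7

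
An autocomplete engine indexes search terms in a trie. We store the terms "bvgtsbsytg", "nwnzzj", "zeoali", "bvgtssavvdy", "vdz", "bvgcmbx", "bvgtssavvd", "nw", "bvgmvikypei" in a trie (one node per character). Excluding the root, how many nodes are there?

43

Insert word by word; a character creates a node only if that edge doesn't already exist:
  "bvgtsbsytg" → 10 new (b, v, g, t, s, b, s, y, t, g)
  "nwnzzj" → 6 new (n, w, n, z, z, j)
  "zeoali" → 6 new (z, e, o, a, l, i)
  "bvgtssavvdy" → prefix "bvgts" already present; 6 new (s, a, v, v, d, y)
  "vdz" → 3 new (v, d, z)
  "bvgcmbx" → prefix "bvg" already present; 4 new (c, m, b, x)
  "bvgtssavvd" → prefix "bvgtssavvd" already present; 0 new (none)
  "nw" → prefix "nw" already present; 0 new (none)
  "bvgmvikypei" → prefix "bvg" already present; 8 new (m, v, i, k, y, p, e, i)
Total nodes = 10 + 6 + 6 + 6 + 3 + 4 + 0 + 0 + 8 = 43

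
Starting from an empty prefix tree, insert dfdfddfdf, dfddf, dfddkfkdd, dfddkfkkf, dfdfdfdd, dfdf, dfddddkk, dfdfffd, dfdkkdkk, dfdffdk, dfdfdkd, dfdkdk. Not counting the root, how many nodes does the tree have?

Insert word by word; a character creates a node only if that edge doesn't already exist:
  "dfdfddfdf" → 9 new (d, f, d, f, d, d, f, d, f)
  "dfddf" → prefix "dfd" already present; 2 new (d, f)
  "dfddkfkdd" → prefix "dfdd" already present; 5 new (k, f, k, d, d)
  "dfddkfkkf" → prefix "dfddkfk" already present; 2 new (k, f)
  "dfdfdfdd" → prefix "dfdfd" already present; 3 new (f, d, d)
  "dfdf" → prefix "dfdf" already present; 0 new (none)
  "dfddddkk" → prefix "dfdd" already present; 4 new (d, d, k, k)
  "dfdfffd" → prefix "dfdf" already present; 3 new (f, f, d)
  "dfdkkdkk" → prefix "dfd" already present; 5 new (k, k, d, k, k)
  "dfdffdk" → prefix "dfdff" already present; 2 new (d, k)
  "dfdfdkd" → prefix "dfdfd" already present; 2 new (k, d)
  "dfdkdk" → prefix "dfdk" already present; 2 new (d, k)
Total nodes = 9 + 2 + 5 + 2 + 3 + 0 + 4 + 3 + 5 + 2 + 2 + 2 = 39

39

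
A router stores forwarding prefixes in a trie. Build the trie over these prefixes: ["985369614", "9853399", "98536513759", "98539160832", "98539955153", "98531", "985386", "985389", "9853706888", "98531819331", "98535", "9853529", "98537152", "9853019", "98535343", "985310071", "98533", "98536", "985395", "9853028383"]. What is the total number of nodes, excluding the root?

69

For each word, the new-node count is its length minus the longest prefix already in the trie:
  "985369614" → 9 new (9, 8, 5, 3, 6, 9, 6, 1, 4)
  "9853399" → prefix "9853" already present; 3 new (3, 9, 9)
  "98536513759" → prefix "98536" already present; 6 new (5, 1, 3, 7, 5, 9)
  "98539160832" → prefix "9853" already present; 7 new (9, 1, 6, 0, 8, 3, 2)
  "98539955153" → prefix "98539" already present; 6 new (9, 5, 5, 1, 5, 3)
  "98531" → prefix "9853" already present; 1 new (1)
  "985386" → prefix "9853" already present; 2 new (8, 6)
  "985389" → prefix "98538" already present; 1 new (9)
  "9853706888" → prefix "9853" already present; 6 new (7, 0, 6, 8, 8, 8)
  "98531819331" → prefix "98531" already present; 6 new (8, 1, 9, 3, 3, 1)
  "98535" → prefix "9853" already present; 1 new (5)
  "9853529" → prefix "98535" already present; 2 new (2, 9)
  "98537152" → prefix "98537" already present; 3 new (1, 5, 2)
  "9853019" → prefix "9853" already present; 3 new (0, 1, 9)
  "98535343" → prefix "98535" already present; 3 new (3, 4, 3)
  "985310071" → prefix "98531" already present; 4 new (0, 0, 7, 1)
  "98533" → prefix "98533" already present; 0 new (none)
  "98536" → prefix "98536" already present; 0 new (none)
  "985395" → prefix "98539" already present; 1 new (5)
  "9853028383" → prefix "98530" already present; 5 new (2, 8, 3, 8, 3)
Total nodes = 9 + 3 + 6 + 7 + 6 + 1 + 2 + 1 + 6 + 6 + 1 + 2 + 3 + 3 + 3 + 4 + 0 + 0 + 1 + 5 = 69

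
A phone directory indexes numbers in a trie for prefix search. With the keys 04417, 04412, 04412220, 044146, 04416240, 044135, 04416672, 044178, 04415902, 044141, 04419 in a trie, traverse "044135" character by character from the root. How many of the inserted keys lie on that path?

Walk "044135" from the root; an end-of-word marker is hit whenever a stored word is a prefix of "044135".
Prefixes of the query that are stored words: "044135"
Count: 1

1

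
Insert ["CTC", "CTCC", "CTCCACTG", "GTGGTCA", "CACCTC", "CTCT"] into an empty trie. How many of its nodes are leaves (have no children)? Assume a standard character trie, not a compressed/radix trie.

A leaf is a node with no children — equivalently, the end of a word that is not a proper prefix of any other stored word.
Those words: "CACCTC", "CTCCACTG", "CTCT", "GTGGTCA"
Leaf count: 4

4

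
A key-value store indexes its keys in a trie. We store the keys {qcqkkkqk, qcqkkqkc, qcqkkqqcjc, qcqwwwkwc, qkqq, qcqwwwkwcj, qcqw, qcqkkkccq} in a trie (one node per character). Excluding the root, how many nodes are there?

Trie structure (* marks end of a word):
(root)
└─ q
   ├─ c
   │  └─ q
   │     ├─ k
   │     │  └─ k
   │     │     ├─ k
   │     │     │  ├─ c
   │     │     │  │  └─ c
   │     │     │  │     └─ q *
   │     │     │  └─ q
   │     │     │     └─ k *
   │     │     └─ q
   │     │        ├─ k
   │     │        │  └─ c *
   │     │        └─ q
   │     │           └─ c
   │     │              └─ j
   │     │                 └─ c *
   │     └─ w *
   │        └─ w
   │           └─ w
   │              └─ k
   │                 └─ w
   │                    └─ c *
   │                       └─ j *
   └─ k
      └─ q
         └─ q *
Counting every labelled node above: 28.

28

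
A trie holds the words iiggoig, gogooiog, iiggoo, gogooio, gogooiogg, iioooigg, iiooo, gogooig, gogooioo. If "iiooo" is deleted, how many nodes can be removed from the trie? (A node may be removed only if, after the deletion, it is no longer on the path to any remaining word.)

0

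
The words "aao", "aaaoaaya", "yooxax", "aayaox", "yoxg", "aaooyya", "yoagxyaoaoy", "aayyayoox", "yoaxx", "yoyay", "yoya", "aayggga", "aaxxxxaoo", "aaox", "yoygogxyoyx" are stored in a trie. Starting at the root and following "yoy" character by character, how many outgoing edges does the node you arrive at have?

2

Walk "yoy" from the root, arriving at one node.
Distinct next characters after "yoy": a, g.
That node has 2 child edges.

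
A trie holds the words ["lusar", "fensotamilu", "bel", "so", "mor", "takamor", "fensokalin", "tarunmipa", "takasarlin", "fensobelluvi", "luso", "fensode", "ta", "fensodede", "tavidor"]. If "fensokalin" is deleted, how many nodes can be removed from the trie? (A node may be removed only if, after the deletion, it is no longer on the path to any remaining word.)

5

Walk "fensokalin" from the leaf back toward the root, removing each node that no remaining word uses.
The suffix "kalin" (5 nodes) is used only by "fensokalin"; the node for "fenso" still has the child "t", so pruning stops there.
Nodes removed: 5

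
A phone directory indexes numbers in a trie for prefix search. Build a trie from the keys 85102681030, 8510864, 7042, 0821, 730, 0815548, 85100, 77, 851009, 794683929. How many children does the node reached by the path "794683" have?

The children of the "794683" node are the distinct next characters among strings starting with "794683".
Characters that immediately follow "794683" among the stored strings: {9}.
That node has 1 child edge.

1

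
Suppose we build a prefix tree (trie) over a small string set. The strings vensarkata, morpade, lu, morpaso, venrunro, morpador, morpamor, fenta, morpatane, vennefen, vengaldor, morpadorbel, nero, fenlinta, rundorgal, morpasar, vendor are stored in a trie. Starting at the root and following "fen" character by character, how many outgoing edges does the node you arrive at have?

Walk "fen" from the root, arriving at one node.
Characters that immediately follow "fen" among the stored strings: {l, t}.
That node has 2 child edges.

2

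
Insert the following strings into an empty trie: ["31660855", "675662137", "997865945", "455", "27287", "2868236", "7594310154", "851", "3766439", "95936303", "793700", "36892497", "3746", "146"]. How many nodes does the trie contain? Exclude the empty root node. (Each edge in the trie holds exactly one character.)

Trace insertions, counting only characters that open a new branch:
  "31660855" → 8 new (3, 1, 6, 6, 0, 8, 5, 5)
  "675662137" → 9 new (6, 7, 5, 6, 6, 2, 1, 3, 7)
  "997865945" → 9 new (9, 9, 7, 8, 6, 5, 9, 4, 5)
  "455" → 3 new (4, 5, 5)
  "27287" → 5 new (2, 7, 2, 8, 7)
  "2868236" → prefix "2" already present; 6 new (8, 6, 8, 2, 3, 6)
  "7594310154" → 10 new (7, 5, 9, 4, 3, 1, 0, 1, 5, 4)
  "851" → 3 new (8, 5, 1)
  "3766439" → prefix "3" already present; 6 new (7, 6, 6, 4, 3, 9)
  "95936303" → prefix "9" already present; 7 new (5, 9, 3, 6, 3, 0, 3)
  "793700" → prefix "7" already present; 5 new (9, 3, 7, 0, 0)
  "36892497" → prefix "3" already present; 7 new (6, 8, 9, 2, 4, 9, 7)
  "3746" → prefix "37" already present; 2 new (4, 6)
  "146" → 3 new (1, 4, 6)
Total nodes = 8 + 9 + 9 + 3 + 5 + 6 + 10 + 3 + 6 + 7 + 5 + 7 + 2 + 3 = 83

83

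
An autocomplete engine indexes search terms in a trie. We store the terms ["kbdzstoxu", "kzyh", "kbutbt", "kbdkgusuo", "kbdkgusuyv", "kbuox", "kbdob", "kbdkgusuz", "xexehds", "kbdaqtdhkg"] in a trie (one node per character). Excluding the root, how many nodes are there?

43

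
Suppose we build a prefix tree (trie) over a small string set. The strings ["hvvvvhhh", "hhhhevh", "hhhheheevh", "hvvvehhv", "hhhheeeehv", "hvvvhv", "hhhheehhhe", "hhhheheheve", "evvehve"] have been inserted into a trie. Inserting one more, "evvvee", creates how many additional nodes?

3

"evv" is already a path in the trie; the remaining "vee" must be added.
So 6 − 3 = 3 new nodes.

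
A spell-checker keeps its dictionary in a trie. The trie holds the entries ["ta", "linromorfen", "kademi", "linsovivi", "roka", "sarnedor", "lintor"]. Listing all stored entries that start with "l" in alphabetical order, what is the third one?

Words with prefix "l", in lexicographic order: "linromorfen", "linsovivi", "lintor"
Position 3: lintor

lintor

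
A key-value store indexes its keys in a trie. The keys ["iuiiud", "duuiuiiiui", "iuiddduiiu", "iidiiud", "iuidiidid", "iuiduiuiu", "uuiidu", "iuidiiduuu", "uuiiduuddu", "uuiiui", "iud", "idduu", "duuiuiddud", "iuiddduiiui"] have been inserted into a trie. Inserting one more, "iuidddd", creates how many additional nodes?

1

Walking "iuidddd" from the root, the first 6 characters ("iuiddd") follow existing edges; "d" is the first miss.
New nodes needed: |"iuidddd"| − 6 = 7 − 6 = 1.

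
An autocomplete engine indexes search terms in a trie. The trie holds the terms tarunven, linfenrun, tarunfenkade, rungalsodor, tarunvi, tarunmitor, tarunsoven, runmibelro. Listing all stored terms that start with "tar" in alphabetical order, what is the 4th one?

tarunven

Filter for "tar…" and sort: "tarunfenkade", "tarunmitor", "tarunsoven", "tarunven", "tarunvi"
The 4th is tarunven.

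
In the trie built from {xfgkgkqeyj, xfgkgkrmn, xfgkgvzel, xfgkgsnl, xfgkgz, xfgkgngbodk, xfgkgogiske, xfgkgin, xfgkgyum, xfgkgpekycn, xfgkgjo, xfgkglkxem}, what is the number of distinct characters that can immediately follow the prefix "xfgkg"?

11

The children of the "xfgkg" node are the distinct next characters among strings starting with "xfgkg".
Characters that immediately follow "xfgkg" among the stored strings: {i, j, k, l, n, o, p, s, v, y, z}.
That node has 11 child edges.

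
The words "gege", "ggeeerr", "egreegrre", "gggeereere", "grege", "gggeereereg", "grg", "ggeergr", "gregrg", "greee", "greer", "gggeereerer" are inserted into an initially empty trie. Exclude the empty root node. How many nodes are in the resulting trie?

Trace insertions, counting only characters that open a new branch:
  "gege" → 4 new (g, e, g, e)
  "ggeeerr" → prefix "g" already present; 6 new (g, e, e, e, r, r)
  "egreegrre" → 9 new (e, g, r, e, e, g, r, r, e)
  "gggeereere" → prefix "gg" already present; 8 new (g, e, e, r, e, e, r, e)
  "grege" → prefix "g" already present; 4 new (r, e, g, e)
  "gggeereereg" → prefix "gggeereere" already present; 1 new (g)
  "grg" → prefix "gr" already present; 1 new (g)
  "ggeergr" → prefix "ggee" already present; 3 new (r, g, r)
  "gregrg" → prefix "greg" already present; 2 new (r, g)
  "greee" → prefix "gre" already present; 2 new (e, e)
  "greer" → prefix "gree" already present; 1 new (r)
  "gggeereerer" → prefix "gggeereere" already present; 1 new (r)
Total nodes = 4 + 6 + 9 + 8 + 4 + 1 + 1 + 3 + 2 + 2 + 1 + 1 = 42

42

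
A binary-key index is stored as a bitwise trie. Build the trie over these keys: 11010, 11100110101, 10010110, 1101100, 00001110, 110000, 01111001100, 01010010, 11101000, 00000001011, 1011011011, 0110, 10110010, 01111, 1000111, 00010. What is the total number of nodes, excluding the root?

80

For each word, the new-node count is its length minus the longest prefix already in the trie:
  "11010" → 5 new (1, 1, 0, 1, 0)
  "11100110101" → prefix "11" already present; 9 new (1, 0, 0, 1, 1, 0, 1, 0, 1)
  "10010110" → prefix "1" already present; 7 new (0, 0, 1, 0, 1, 1, 0)
  "1101100" → prefix "1101" already present; 3 new (1, 0, 0)
  "00001110" → 8 new (0, 0, 0, 0, 1, 1, 1, 0)
  "110000" → prefix "110" already present; 3 new (0, 0, 0)
  "01111001100" → prefix "0" already present; 10 new (1, 1, 1, 1, 0, 0, 1, 1, 0, 0)
  "01010010" → prefix "01" already present; 6 new (0, 1, 0, 0, 1, 0)
  "11101000" → prefix "1110" already present; 4 new (1, 0, 0, 0)
  "00000001011" → prefix "0000" already present; 7 new (0, 0, 0, 1, 0, 1, 1)
  "1011011011" → prefix "10" already present; 8 new (1, 1, 0, 1, 1, 0, 1, 1)
  "0110" → prefix "011" already present; 1 new (0)
  "10110010" → prefix "10110" already present; 3 new (0, 1, 0)
  "01111" → prefix "01111" already present; 0 new (none)
  "1000111" → prefix "100" already present; 4 new (0, 1, 1, 1)
  "00010" → prefix "000" already present; 2 new (1, 0)
Total nodes = 5 + 9 + 7 + 3 + 8 + 3 + 10 + 6 + 4 + 7 + 8 + 1 + 3 + 0 + 4 + 2 = 80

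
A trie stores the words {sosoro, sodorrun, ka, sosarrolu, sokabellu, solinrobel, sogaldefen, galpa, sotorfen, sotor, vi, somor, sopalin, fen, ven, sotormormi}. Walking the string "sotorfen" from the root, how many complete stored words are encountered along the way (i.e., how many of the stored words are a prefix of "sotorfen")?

Walk "sotorfen" from the root; an end-of-word marker is hit whenever a stored word is a prefix of "sotorfen".
Prefixes of the query that are stored words: "sotor", "sotorfen"
Count: 2

2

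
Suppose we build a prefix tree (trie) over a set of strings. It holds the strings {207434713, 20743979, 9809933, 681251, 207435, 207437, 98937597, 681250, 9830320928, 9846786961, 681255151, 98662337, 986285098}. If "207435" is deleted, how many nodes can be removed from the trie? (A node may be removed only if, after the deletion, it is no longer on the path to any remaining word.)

Walk "207435" from the leaf back toward the root, removing each node that no remaining word uses.
The suffix "5" (1 node) is used only by "207435"; the node for "20743" still has the child "4", so pruning stops there.
Nodes removed: 1

1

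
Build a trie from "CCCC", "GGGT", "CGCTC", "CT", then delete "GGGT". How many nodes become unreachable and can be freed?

Walk "GGGT" from the leaf back toward the root, removing each node that no remaining word uses.
No other word shares any prefix with "GGGT", so all 4 of its nodes go.
Nodes removed: 4

4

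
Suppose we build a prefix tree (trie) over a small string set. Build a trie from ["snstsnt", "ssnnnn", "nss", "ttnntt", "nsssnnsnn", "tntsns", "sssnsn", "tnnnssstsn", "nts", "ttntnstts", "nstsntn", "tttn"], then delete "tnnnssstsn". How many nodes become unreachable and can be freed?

After clearing the end-marker at "tnnnssstsn", prune upward until reaching a node still needed by another word.
The suffix "nnssstsn" (8 nodes) is used only by "tnnnssstsn"; the node for "tn" still has the child "t", so pruning stops there.
Nodes removed: 8

8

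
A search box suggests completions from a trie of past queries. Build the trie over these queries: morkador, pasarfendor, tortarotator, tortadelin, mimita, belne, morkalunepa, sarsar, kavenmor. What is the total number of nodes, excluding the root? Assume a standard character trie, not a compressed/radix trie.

Count nodes per top-level branch (shared prefixes stored once):
  'b'-branch (belne): 5 nodes
  'k'-branch (kavenmor): 8 nodes
  'm'-branch (mimita, morkador, morkalunepa): 19 nodes
  'p'-branch (pasarfendor): 11 nodes
  's'-branch (sarsar): 6 nodes
  't'-branch (tortadelin, tortarotator): 17 nodes
Sum: 66

66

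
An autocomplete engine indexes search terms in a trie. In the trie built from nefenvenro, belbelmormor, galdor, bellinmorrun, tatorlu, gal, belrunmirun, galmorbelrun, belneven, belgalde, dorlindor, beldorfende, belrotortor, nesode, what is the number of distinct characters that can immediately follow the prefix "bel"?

Walk "bel" from the root, arriving at one node.
Distinct next characters after "bel": b, d, g, l, n, r.
That node has 6 child edges.

6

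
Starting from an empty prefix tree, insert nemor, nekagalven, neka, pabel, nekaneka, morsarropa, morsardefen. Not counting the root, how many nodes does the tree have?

Count nodes per top-level branch (shared prefixes stored once):
  'm'-branch (morsardefen, morsarropa): 15 nodes
  'n'-branch (neka, nekagalven, nekaneka, nemor): 17 nodes
  'p'-branch (pabel): 5 nodes
Sum: 37

37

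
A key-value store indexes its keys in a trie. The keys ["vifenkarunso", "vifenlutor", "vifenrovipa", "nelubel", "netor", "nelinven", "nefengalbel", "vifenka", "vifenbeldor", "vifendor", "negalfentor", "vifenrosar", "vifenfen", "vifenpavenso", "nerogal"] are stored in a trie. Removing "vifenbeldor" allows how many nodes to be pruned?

6

After clearing the end-marker at "vifenbeldor", prune upward until reaching a node still needed by another word.
The suffix "beldor" (6 nodes) is used only by "vifenbeldor"; the node for "vifen" still has the child "k", so pruning stops there.
Nodes removed: 6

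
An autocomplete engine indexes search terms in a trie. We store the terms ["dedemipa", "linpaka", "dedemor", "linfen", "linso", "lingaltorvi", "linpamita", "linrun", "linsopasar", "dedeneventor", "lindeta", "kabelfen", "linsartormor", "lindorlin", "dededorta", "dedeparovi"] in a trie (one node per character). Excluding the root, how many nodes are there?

For each word, the new-node count is its length minus the longest prefix already in the trie:
  "dedemipa" → 8 new (d, e, d, e, m, i, p, a)
  "linpaka" → 7 new (l, i, n, p, a, k, a)
  "dedemor" → prefix "dedem" already present; 2 new (o, r)
  "linfen" → prefix "lin" already present; 3 new (f, e, n)
  "linso" → prefix "lin" already present; 2 new (s, o)
  "lingaltorvi" → prefix "lin" already present; 8 new (g, a, l, t, o, r, v, i)
  "linpamita" → prefix "linpa" already present; 4 new (m, i, t, a)
  "linrun" → prefix "lin" already present; 3 new (r, u, n)
  "linsopasar" → prefix "linso" already present; 5 new (p, a, s, a, r)
  "dedeneventor" → prefix "dede" already present; 8 new (n, e, v, e, n, t, o, r)
  "lindeta" → prefix "lin" already present; 4 new (d, e, t, a)
  "kabelfen" → 8 new (k, a, b, e, l, f, e, n)
  "linsartormor" → prefix "lins" already present; 8 new (a, r, t, o, r, m, o, r)
  "lindorlin" → prefix "lind" already present; 5 new (o, r, l, i, n)
  "dededorta" → prefix "dede" already present; 5 new (d, o, r, t, a)
  "dedeparovi" → prefix "dede" already present; 6 new (p, a, r, o, v, i)
Total nodes = 8 + 7 + 2 + 3 + 2 + 8 + 4 + 3 + 5 + 8 + 4 + 8 + 8 + 5 + 5 + 6 = 86

86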